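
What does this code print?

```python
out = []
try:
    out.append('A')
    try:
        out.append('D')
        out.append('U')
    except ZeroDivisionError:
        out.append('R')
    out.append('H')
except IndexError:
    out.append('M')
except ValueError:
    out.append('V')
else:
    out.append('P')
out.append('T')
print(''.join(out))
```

Execution trace: 'A' (try body) → 'D' (inner try body) → 'U' (inner try body, no exception) → 'H' (try body, no exception) → 'P' (else) → 'T' (after the try/except). Output: ADUHPT

Answer: ADUHPT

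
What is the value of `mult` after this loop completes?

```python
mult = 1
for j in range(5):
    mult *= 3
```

3^5 = 243
`mult` takes the values: 1 → 3 → 9 → 27 → 81 → 243

Answer: 243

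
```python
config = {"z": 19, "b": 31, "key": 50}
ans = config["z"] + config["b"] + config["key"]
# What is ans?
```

Trace:
`config = {"z": 19, "b": 31, "key": 50}` → config = {'z': 19, 'b': 31, 'key': 50}
`ans = config["z"] + config["b"] + config["key"]` → ans = 100
So ans = 100

Answer: 100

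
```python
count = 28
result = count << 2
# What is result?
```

Trace:
`count = 28` → count = 28
`result = count << 2` → result = 112
So result = 112

Answer: 112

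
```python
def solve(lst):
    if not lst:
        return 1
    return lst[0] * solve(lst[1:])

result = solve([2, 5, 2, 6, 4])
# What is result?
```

Product over [2, 5, 2, 6, 4] = 2 * 5 * 2 * 6 * 4 = 480

Answer: 480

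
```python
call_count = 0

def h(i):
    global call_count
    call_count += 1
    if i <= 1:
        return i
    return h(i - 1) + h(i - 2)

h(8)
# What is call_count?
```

Calls(i) = 1 + Calls(i-1) + Calls(i-2); Calls(0)=Calls(1)=1. For i=8 this gives 67.

Answer: 67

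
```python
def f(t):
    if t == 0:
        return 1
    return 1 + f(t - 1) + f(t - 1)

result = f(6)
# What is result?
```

f(t) = 1 + 2·f(t-1), f(0)=1. Closed form: (1+1)·2^6 - 1 = 127.

Answer: 127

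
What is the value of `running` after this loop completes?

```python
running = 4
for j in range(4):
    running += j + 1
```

Start at 4, add 1 to 4 = 14
`running` takes the values: 4 → 5 → 7 → 10 → 14

Answer: 14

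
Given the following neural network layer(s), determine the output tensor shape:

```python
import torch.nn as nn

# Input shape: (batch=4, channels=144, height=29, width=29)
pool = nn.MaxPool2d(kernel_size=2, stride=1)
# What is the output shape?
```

Input: (4, 144, 29, 29) -> Output: (4, 144, 28, 28)

Answer: (4, 144, 28, 28)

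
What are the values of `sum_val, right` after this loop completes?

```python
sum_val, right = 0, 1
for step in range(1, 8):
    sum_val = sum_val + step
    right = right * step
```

Sum and factorial of 1 to 7
`sum_val, right` takes the values: (0, 1) → (1, 1) → (3, 1) → (3, 2) → (6, 2) → (6, 6) → (10, 6) → (10, 24) → (15, 24) → (15, 120) → (21, 120) → (21, 720) → (28, 720) → (28, 5040)

Answer: 28, 5040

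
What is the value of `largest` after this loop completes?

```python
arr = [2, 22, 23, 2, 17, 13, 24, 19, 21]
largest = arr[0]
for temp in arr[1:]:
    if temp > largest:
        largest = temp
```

Maximum of [2, 22, 23, 2, 17, 13, 24, 19, 21]
`largest` takes the values: 2 → 22 → 23 → 24

Answer: 24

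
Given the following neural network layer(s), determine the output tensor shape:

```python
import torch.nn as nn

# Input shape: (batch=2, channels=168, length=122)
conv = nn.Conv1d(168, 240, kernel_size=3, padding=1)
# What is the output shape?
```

Input: (2, 168, 122) -> Output: (2, 240, 122)

Answer: (2, 240, 122)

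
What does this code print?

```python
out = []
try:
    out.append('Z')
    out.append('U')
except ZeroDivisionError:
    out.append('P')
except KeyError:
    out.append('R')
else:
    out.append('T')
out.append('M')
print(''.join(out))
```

Execution trace: 'Z' (try body) → 'U' (try body, no exception) → 'T' (else) → 'M' (after the try/except). Output: ZUTM

Answer: ZUTM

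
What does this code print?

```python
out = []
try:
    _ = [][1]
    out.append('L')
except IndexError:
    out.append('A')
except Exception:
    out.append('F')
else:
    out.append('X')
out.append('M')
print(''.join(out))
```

Execution trace: 'A' (except IndexError) → 'M' (after the try/except). Output: AM

Answer: AM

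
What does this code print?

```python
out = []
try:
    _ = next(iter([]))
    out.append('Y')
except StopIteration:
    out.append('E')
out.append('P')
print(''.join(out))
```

Execution trace: 'E' (except StopIteration) → 'P' (after the try/except). Output: EP

Answer: EP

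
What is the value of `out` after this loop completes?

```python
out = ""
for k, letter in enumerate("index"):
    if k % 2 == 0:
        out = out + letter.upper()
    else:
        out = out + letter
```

Uppercase even positions in 'index'
`out` takes the values: "" → "I" → "In" → "InD" → "InDe" → "InDeX"

Answer: "InDeX"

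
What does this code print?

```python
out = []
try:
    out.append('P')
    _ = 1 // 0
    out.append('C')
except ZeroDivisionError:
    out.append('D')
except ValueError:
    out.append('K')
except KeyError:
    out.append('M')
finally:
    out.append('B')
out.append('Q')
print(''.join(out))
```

Execution trace: 'P' (try body) → 'D' (except ZeroDivisionError) → 'B' (finally) → 'Q' (after the try/except). Output: PDBQ

Answer: PDBQ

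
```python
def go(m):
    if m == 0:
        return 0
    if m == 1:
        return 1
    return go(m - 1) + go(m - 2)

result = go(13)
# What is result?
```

Build up from base cases: go(0)=0, go(1)=1, go(2)=1, go(3)=2, go(4)=3, go(5)=5, go(6)=8, ..., go(13)=233

Answer: 233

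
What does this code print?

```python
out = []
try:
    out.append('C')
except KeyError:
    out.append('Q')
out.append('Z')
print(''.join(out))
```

Execution trace: 'C' (try body, no exception) → 'Z' (after the try/except). Output: CZ

Answer: CZ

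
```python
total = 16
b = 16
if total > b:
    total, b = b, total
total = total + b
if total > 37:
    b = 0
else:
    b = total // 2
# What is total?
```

Trace:
`total = 16` → total = 16
`b = 16` → b = 16
`if total > b: ...` → total > b is False → no variable changes
`total = total + b` → total = 32
`if total > 37: ...` → total > 37 is False, take else branch → no variable changes
So total = 32

Answer: 32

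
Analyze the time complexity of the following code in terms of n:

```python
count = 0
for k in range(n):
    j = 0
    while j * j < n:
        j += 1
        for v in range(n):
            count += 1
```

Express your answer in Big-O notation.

Each loop level contributes: n × √n × n. Multiplying the contributions gives O(n^2√n).

Answer: O(n^2√n)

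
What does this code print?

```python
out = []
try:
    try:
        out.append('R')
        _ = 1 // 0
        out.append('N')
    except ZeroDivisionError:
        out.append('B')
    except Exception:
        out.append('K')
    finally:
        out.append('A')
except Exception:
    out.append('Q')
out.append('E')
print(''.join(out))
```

Execution trace: 'R' (inner try body) → 'B' (inner except ZeroDivisionError) → 'A' (inner finally) → 'E' (after the try/except). Output: RBAE

Answer: RBAE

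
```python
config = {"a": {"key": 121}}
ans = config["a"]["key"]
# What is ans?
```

Trace:
`config = {"a": {"key": 121}}` → config = {'a': {'key': 121}}
`ans = config["a"]["key"]` → ans = 121
So ans = 121

Answer: 121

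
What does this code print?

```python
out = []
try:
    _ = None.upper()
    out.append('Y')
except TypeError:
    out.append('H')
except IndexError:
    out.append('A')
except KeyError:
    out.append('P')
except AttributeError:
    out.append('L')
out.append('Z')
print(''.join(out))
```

Execution trace: 'L' (except AttributeError) → 'Z' (after the try/except). Output: LZ

Answer: LZ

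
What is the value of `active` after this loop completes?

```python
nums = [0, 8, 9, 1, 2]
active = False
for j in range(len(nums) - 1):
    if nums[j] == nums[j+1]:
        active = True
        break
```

Check consecutive duplicates in [0, 8, 9, 1, 2]
`active` takes the values: False

Answer: False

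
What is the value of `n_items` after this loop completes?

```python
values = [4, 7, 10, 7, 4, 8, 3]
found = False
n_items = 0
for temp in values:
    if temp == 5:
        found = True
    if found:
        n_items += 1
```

Count elements after first 5 in [4, 7, 10, 7, 4, 8, 3]
`n_items` takes the values: 0

Answer: 0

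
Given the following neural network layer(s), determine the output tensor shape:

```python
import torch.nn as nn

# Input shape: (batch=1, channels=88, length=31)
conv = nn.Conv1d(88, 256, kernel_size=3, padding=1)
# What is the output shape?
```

Input: (1, 88, 31) -> Output: (1, 256, 31)

Answer: (1, 256, 31)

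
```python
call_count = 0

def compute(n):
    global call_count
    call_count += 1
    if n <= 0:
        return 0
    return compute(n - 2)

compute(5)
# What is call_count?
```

Linear recursion stepping by 2: 4 calls from n=5 down to ≤0.

Answer: 4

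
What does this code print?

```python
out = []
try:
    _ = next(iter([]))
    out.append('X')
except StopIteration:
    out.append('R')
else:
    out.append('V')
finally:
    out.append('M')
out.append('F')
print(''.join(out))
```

Execution trace: 'R' (except StopIteration) → 'M' (finally) → 'F' (after the try/except). Output: RMF

Answer: RMF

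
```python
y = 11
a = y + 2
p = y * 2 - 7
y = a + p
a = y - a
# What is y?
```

Trace:
`y = 11` → y = 11
`a = y + 2` → a = 13
`p = y * 2 - 7` → p = 15
`y = a + p` → y = 28
`a = y - a` → a = 15
So y = 28

Answer: 28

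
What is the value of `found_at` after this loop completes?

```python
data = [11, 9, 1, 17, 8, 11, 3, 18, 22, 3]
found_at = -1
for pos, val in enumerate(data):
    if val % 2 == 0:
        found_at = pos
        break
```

First even number index in [11, 9, 1, 17, 8, 11, 3, 18, 22, 3]
`found_at` takes the values: -1 → 4

Answer: 4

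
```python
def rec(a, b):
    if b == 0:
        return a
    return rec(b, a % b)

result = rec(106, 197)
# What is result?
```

rec(106, 197) -> rec(197, 106) -> rec(106, 91) -> rec(91, 15) -> rec(15, 1) -> rec(1, 0) -> 1

Answer: 1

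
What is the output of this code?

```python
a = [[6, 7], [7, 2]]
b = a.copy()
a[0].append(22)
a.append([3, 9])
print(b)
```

Key concept: shallow copy with nested lists.
Step by step:
`a = [[6, 7], [7, 2]]` → a = [[6, 7], [7, 2]]
`b = a.copy()` → b = [[6, 7], [7, 2]]
`a[0].append(22)` → a = [[6, 7, 22], [7, 2]]; b = [[6, 7, 22], [7, 2]]
`a.append([3, 9])` → a = [[6, 7, 22], [7, 2], [3, 9]]
`print(b)` → prints [[6, 7, 22], [7, 2]]

Answer: [[6, 7, 22], [7, 2]]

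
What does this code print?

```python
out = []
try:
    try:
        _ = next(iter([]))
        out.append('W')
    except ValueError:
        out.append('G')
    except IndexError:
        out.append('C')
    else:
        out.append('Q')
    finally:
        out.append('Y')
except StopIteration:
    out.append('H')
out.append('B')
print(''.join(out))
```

Execution trace: 'Y' (finally) → 'H' (outer except StopIteration) → 'B' (after the try/except). Output: YHB

Answer: YHB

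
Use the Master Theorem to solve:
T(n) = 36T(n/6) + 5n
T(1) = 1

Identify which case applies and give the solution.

a=36, b=6, f(n)=5n. log_6(36) = 2. Since c=1 < 2, Case 1 applies: T(n) = Θ(n^log_b(a)) = O(n^2).

Answer: O(n^2) - Case 1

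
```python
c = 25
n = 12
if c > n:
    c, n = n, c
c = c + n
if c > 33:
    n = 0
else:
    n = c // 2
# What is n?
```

Trace:
`c = 25` → c = 25
`n = 12` → n = 12
`if c > n: ...` → c > n is True → c = 12; n = 25
`c = c + n` → c = 37
`if c > 33: ...` → c > 33 is True → n = 0
So n = 0

Answer: 0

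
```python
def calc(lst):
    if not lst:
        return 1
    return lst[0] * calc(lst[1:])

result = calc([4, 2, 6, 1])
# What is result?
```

Product over [4, 2, 6, 1] = 4 * 2 * 6 * 1 = 48

Answer: 48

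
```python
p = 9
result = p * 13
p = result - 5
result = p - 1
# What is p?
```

Trace:
`p = 9` → p = 9
`result = p * 13` → result = 117
`p = result - 5` → p = 112
`result = p - 1` → result = 111
So p = 112

Answer: 112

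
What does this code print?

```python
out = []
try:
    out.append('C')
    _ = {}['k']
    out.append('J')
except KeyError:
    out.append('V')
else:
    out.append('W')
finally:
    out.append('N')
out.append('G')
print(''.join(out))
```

Execution trace: 'C' (try body) → 'V' (except KeyError) → 'N' (finally) → 'G' (after the try/except). Output: CVNG

Answer: CVNG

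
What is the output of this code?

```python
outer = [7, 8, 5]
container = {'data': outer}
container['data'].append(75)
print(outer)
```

Key concept: dict holds reference to list.
Step by step:
`outer = [7, 8, 5]` → outer = [7, 8, 5]
`container = {'data': outer}` → container = {'data': [7, 8, 5]}
`container['data'].append(75)` → outer = [7, 8, 5, 75]; container = {'data': [7, 8, 5, 75]}
`print(outer)` → prints [7, 8, 5, 75]

Answer: [7, 8, 5, 75]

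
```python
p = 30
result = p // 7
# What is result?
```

Trace:
`p = 30` → p = 30
`result = p // 7` → result = 4
So result = 4

Answer: 4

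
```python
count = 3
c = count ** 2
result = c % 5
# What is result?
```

Trace:
`count = 3` → count = 3
`c = count ** 2` → c = 9
`result = c % 5` → result = 4
So result = 4

Answer: 4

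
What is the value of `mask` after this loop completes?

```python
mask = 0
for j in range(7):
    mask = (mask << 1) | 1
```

Build 7 consecutive 1-bits: 0b1111111
`mask` takes the values: 0 → 1 → 3 → 7 → 15 → 31 → 63 → 127

Answer: 127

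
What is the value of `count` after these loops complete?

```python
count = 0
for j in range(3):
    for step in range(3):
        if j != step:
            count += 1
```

3² - 3 (exclude diagonal)
`count` takes the values: 0 → 1 → 2 → 3 → 4 → 5 → 6

Answer: 6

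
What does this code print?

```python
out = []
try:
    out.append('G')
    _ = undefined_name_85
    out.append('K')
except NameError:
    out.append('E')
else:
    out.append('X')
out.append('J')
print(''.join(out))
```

Execution trace: 'G' (try body) → 'E' (except NameError) → 'J' (after the try/except). Output: GEJ

Answer: GEJ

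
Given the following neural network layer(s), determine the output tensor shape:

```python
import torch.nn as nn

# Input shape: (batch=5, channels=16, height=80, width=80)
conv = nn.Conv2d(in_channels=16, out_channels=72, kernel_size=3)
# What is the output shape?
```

Input: (5, 16, 80, 80) -> Output: (5, 72, 78, 78)

Answer: (5, 72, 78, 78)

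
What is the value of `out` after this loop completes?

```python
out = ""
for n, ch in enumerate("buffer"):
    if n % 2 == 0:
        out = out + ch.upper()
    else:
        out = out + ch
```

Uppercase even positions in 'buffer'
`out` takes the values: "" → "B" → "Bu" → "BuF" → "BuFf" → "BuFfE" → "BuFfEr"

Answer: "BuFfEr"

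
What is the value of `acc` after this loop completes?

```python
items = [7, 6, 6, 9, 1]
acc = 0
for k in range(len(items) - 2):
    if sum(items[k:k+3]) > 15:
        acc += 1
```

Count windows with sum > 15
`acc` takes the values: 0 → 1 → 2 → 3

Answer: 3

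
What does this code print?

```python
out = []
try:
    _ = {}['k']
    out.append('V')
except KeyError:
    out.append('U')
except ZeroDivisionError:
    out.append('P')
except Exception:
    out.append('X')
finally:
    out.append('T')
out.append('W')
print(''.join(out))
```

Execution trace: 'U' (except KeyError) → 'T' (finally) → 'W' (after the try/except). Output: UTW

Answer: UTW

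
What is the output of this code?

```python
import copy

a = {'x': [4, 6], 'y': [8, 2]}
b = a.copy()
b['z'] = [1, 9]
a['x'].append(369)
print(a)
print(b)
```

Key concept: shallow copy of dict with mutable values.
Step by step:
`a = {'x': [4, 6], 'y': [8, 2]}` → a = {'x': [4, 6], 'y': [8, 2]}
`b = a.copy()` → b = {'x': [4, 6], 'y': [8, 2]}
`b['z'] = [1, 9]` → b = {'x': [4, 6], 'y': [8, 2], 'z': [1, 9]}
`a['x'].append(369)` → a = {'x': [4, 6, 369], 'y': [8, 2]}; b = {'x': [4, 6, 369], 'y': [8, 2], 'z': [1, 9]}
`print(a)` → prints {'x': [4, 6, 369], 'y': [8, 2]}
`print(b)` → prints {'x': [4, 6, 369], 'y': [8, 2], 'z': [1, 9]}

Answer:
{'x': [4, 6, 369], 'y': [8, 2]}
{'x': [4, 6, 369], 'y': [8, 2], 'z': [1, 9]}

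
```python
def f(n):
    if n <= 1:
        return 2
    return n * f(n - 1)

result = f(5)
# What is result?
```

f(5) = 5 * 4 * 3 * 2 * 2 = 240

Answer: 240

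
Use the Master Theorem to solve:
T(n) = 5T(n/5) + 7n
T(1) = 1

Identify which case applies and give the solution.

a=5, b=5, f(n)=7n. log_5(5) = 1. Since c=1 = 1, Case 2 applies: T(n) = Θ(n^log_b(a) · log n) = O(n log n).

Answer: O(n log n) - Case 2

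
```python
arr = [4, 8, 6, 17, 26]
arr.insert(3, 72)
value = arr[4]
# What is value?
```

Trace:
`arr = [4, 8, 6, 17, 26]` → arr = [4, 8, 6, 17, 26]
`arr.insert(3, 72)` → arr = [4, 8, 6, 72, 17, 26]
`value = arr[4]` → value = 17
So value = 17

Answer: 17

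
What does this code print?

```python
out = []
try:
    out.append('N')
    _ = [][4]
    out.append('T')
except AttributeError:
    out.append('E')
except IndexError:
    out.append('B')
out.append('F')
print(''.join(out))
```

Execution trace: 'N' (try body) → 'B' (except IndexError) → 'F' (after the try/except). Output: NBF

Answer: NBF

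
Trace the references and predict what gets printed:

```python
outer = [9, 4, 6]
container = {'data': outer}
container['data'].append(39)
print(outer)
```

Key concept: dict holds reference to list.
Step by step:
`outer = [9, 4, 6]` → outer = [9, 4, 6]
`container = {'data': outer}` → container = {'data': [9, 4, 6]}
`container['data'].append(39)` → outer = [9, 4, 6, 39]; container = {'data': [9, 4, 6, 39]}
`print(outer)` → prints [9, 4, 6, 39]

Answer: [9, 4, 6, 39]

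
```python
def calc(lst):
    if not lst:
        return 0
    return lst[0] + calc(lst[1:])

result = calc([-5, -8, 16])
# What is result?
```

(-5) + (-8) + 16 + 0 = 3

Answer: 3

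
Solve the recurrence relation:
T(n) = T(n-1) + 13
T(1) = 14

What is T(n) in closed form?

Unrolling: T(n) = T(1) + 13·(n-1) = 14 + 13(n-1) = 13n + 1.

Answer: T(n) = 13n + 1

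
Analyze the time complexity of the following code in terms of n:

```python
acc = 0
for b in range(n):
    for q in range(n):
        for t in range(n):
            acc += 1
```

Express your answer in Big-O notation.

Each loop level contributes: n × n × n. Multiplying the contributions gives O(n^3).

Answer: O(n^3)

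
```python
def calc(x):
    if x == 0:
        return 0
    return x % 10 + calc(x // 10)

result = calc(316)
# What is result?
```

Sum of digits of 316: 6 + 1 + 3 = 10

Answer: 10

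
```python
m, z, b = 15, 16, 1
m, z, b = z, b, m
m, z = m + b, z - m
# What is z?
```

Trace:
`m, z, b = 15, 16, 1` → m = 15; z = 16; b = 1
`m, z, b = z, b, m` → m = 16; z = 1; b = 15
`m, z = m + b, z - m` → m = 31; z = -15
So z = -15

Answer: -15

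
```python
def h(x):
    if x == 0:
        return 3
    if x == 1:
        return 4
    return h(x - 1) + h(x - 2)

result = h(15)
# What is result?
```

Build up from base cases: h(0)=3, h(1)=4, h(2)=7, h(3)=11, h(4)=18, h(5)=29, h(6)=47, ..., h(15)=3571

Answer: 3571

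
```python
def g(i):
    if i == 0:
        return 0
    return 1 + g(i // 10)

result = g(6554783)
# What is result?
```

Count of digits of 6554783: 7

Answer: 7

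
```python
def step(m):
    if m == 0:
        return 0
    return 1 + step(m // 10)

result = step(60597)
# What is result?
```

Count of digits of 60597: 5

Answer: 5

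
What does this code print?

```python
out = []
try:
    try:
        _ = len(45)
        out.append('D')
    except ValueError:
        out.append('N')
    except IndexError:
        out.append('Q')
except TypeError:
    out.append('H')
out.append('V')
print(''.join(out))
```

Execution trace: 'H' (outer except TypeError) → 'V' (after the try/except). Output: HV

Answer: HV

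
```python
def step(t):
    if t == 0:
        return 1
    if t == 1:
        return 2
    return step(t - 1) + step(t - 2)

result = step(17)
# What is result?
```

Build up from base cases: step(0)=1, step(1)=2, step(2)=3, step(3)=5, step(4)=8, step(5)=13, step(6)=21, ..., step(17)=4181

Answer: 4181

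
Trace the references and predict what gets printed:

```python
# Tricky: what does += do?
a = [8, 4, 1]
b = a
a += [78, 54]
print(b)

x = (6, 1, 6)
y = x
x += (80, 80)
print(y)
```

Key concept: += behavior differs for mutable vs immutable.
Step by step:
`a = [8, 4, 1]` → a = [8, 4, 1]
`b = a` → b = [8, 4, 1] (same object as a)
`a += [78, 54]` → a = [8, 4, 1, 78, 54] (same object as b); b = [8, 4, 1, 78, 54] (same object as a)
`print(b)` → prints [8, 4, 1, 78, 54]
`x = (6, 1, 6)` → x = (6, 1, 6)
`y = x` → y = (6, 1, 6)
`x += (80, 80)` → x = (6, 1, 6, 80, 80)
`print(y)` → prints (6, 1, 6)

Answer:
[8, 4, 1, 78, 54]
(6, 1, 6)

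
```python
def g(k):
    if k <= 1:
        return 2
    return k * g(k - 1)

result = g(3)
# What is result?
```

g(3) = 3 * 2 * 2 = 12

Answer: 12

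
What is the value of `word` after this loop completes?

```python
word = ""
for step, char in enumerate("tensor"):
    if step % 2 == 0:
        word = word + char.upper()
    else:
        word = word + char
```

Uppercase even positions in 'tensor'
`word` takes the values: "" → "T" → "Te" → "TeN" → "TeNs" → "TeNsO" → "TeNsOr"

Answer: "TeNsOr"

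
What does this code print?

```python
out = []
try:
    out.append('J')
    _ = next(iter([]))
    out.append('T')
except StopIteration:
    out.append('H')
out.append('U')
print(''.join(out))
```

Execution trace: 'J' (try body) → 'H' (except StopIteration) → 'U' (after the try/except). Output: JHU

Answer: JHU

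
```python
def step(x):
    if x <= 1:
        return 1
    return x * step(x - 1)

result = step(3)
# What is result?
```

step(3) = 3 * 2 * 1 = 6

Answer: 6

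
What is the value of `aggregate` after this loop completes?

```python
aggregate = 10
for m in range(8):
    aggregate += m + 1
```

Start at 10, add 1 to 8 = 46
`aggregate` takes the values: 10 → 11 → 13 → 16 → 20 → 25 → 31 → 38 → 46

Answer: 46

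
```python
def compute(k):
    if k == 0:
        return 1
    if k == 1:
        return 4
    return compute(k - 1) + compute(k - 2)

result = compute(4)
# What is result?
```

Build up from base cases: compute(0)=1, compute(1)=4, compute(2)=5, compute(3)=9, compute(4)=14

Answer: 14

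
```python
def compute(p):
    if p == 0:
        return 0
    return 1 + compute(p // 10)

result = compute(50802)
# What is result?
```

Count of digits of 50802: 5

Answer: 5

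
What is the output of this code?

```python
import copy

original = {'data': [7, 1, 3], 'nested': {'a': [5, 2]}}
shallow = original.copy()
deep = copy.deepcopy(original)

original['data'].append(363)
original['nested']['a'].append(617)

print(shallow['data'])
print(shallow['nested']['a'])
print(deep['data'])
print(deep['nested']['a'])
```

Key concept: comparing shallow vs deep copy.
Step by step:
`original = {'data': [7, 1, 3], 'nested': {'a': [5, 2]}}` → original = {'data': [7, 1, 3], 'nested': {'a': [5, 2]}}
`shallow = original.copy()` → shallow = {'data': [7, 1, 3], 'nested': {'a': [5, 2]}}
`deep = copy.deepcopy(original)` → deep = {'data': [7, 1, 3], 'nested': {'a': [5, 2]}}
`original['data'].append(363)` → original = {'data': [7, 1, 3, 363], 'nested': {'a': [5, 2]}}; shallow = {'data': [7, 1, 3, 363], 'nested': {'a': [5, 2]}}
`original['nested']['a'].append(617)` → original = {'data': [7, 1, 3, 363], 'nested': {'a': [5, 2, 617]}}; shallow = {'data': [7, 1, 3, 363], 'nested': {'a': [5, 2, 617]}}
`print(shallow['data'])` → prints [7, 1, 3, 363]
`print(shallow['nested']['a'])` → prints [5, 2, 617]
`print(deep['data'])` → prints [7, 1, 3]
`print(deep['nested']['a'])` → prints [5, 2]

Answer:
[7, 1, 3, 363]
[5, 2, 617]
[7, 1, 3]
[5, 2]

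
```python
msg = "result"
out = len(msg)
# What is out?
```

Trace:
`msg = "result"` → msg = 'result'
`out = len(msg)` → out = 6
So out = 6

Answer: 6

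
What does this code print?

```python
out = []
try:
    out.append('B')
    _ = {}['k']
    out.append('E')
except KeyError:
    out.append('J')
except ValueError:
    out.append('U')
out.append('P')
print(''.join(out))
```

Execution trace: 'B' (try body) → 'J' (except KeyError) → 'P' (after the try/except). Output: BJP

Answer: BJP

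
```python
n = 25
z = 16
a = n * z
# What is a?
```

Trace:
`n = 25` → n = 25
`z = 16` → z = 16
`a = n * z` → a = 400
So a = 400

Answer: 400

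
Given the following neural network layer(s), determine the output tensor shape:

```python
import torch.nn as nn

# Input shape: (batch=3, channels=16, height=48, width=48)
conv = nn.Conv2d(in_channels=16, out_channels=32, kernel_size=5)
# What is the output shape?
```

Input: (3, 16, 48, 48) -> Output: (3, 32, 44, 44)

Answer: (3, 32, 44, 44)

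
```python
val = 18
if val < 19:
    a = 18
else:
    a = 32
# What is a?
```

Trace:
`val = 18` → val = 18
`if val < 19: ...` → val < 19 is True → a = 18
So a = 18

Answer: 18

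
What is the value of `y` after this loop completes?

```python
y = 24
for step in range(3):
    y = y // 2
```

Halve 3 times: 24 // 2^3 = 3
`y` takes the values: 24 → 12 → 6 → 3

Answer: 3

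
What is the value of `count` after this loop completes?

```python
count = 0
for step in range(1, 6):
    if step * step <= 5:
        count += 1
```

Count numbers where step² ≤ 5
`count` takes the values: 0 → 1 → 2

Answer: 2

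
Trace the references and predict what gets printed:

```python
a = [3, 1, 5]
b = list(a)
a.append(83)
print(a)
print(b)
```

Key concept: list() constructor creates copy.
Step by step:
`a = [3, 1, 5]` → a = [3, 1, 5]
`b = list(a)` → b = [3, 1, 5]
`a.append(83)` → a = [3, 1, 5, 83]
`print(a)` → prints [3, 1, 5, 83]
`print(b)` → prints [3, 1, 5]

Answer:
[3, 1, 5, 83]
[3, 1, 5]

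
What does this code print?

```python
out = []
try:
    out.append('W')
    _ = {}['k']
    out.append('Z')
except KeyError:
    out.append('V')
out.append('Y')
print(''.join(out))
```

Execution trace: 'W' (try body) → 'V' (except KeyError) → 'Y' (after the try/except). Output: WVY

Answer: WVY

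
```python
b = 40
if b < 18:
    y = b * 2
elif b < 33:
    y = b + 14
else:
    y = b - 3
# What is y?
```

Trace:
`b = 40` → b = 40
`if b < 18: ...` → b < 18 is False, b < 33 is False, take else branch → y = 37
So y = 37

Answer: 37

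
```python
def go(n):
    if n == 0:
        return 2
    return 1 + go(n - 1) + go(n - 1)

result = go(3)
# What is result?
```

go(n) = 1 + 2·go(n-1), go(0)=2. Closed form: (2+1)·2^3 - 1 = 23.

Answer: 23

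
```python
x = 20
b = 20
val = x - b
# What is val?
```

Trace:
`x = 20` → x = 20
`b = 20` → b = 20
`val = x - b` → val = 0
So val = 0

Answer: 0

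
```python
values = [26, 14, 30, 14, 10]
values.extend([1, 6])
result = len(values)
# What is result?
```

Trace:
`values = [26, 14, 30, 14, 10]` → values = [26, 14, 30, 14, 10]
`values.extend([1, 6])` → values = [26, 14, 30, 14, 10, 1, 6]
`result = len(values)` → result = 7
So result = 7

Answer: 7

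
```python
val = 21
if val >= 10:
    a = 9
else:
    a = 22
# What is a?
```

Trace:
`val = 21` → val = 21
`if val >= 10: ...` → val >= 10 is True → a = 9
So a = 9

Answer: 9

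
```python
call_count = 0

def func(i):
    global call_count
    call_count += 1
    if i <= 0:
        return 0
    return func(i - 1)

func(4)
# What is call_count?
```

Linear recursion stepping by 1: 5 calls from i=4 down to ≤0.

Answer: 5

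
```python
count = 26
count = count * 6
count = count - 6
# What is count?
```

Trace:
`count = 26` → count = 26
`count = count * 6` → count = 156
`count = count - 6` → count = 150
So count = 150

Answer: 150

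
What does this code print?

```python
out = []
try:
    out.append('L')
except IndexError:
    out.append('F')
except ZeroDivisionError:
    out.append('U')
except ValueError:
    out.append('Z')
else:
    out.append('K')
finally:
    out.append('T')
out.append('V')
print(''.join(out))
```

Execution trace: 'L' (try body, no exception) → 'K' (else) → 'T' (finally) → 'V' (after the try/except). Output: LKTV

Answer: LKTV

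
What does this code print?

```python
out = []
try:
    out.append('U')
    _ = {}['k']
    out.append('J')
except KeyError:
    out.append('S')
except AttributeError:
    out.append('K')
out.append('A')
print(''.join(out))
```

Execution trace: 'U' (try body) → 'S' (except KeyError) → 'A' (after the try/except). Output: USA

Answer: USA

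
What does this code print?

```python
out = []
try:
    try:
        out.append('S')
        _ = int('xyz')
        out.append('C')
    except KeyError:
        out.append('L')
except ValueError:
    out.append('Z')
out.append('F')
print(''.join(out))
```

Execution trace: 'S' (try body) → 'Z' (outer except ValueError) → 'F' (after the try/except). Output: SZF

Answer: SZF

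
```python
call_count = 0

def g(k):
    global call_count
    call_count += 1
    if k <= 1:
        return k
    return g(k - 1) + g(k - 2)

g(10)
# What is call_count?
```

Calls(k) = 1 + Calls(k-1) + Calls(k-2); Calls(0)=Calls(1)=1. For k=10 this gives 177.

Answer: 177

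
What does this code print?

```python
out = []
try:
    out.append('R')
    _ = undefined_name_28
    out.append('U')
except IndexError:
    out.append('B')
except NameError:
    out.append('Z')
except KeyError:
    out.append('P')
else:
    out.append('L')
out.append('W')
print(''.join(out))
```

Execution trace: 'R' (try body) → 'Z' (except NameError) → 'W' (after the try/except). Output: RZW

Answer: RZW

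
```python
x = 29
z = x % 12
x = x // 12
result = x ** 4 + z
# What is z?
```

Trace:
`x = 29` → x = 29
`z = x % 12` → z = 5
`x = x // 12` → x = 2
`result = x ** 4 + z` → result = 21
So z = 5

Answer: 5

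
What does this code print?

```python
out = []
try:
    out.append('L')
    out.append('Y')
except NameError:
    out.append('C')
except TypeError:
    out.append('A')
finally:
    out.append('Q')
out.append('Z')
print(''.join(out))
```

Execution trace: 'L' (try body) → 'Y' (try body, no exception) → 'Q' (finally) → 'Z' (after the try/except). Output: LYQZ

Answer: LYQZ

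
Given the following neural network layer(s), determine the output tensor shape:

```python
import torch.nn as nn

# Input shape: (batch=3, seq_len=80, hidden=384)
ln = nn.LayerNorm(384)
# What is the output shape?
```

Input: (3, 80, 384) -> Output: (3, 80, 384)

Answer: (3, 80, 384)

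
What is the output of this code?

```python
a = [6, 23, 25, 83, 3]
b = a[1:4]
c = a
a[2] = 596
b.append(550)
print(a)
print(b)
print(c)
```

Key concept: slice vs alias.
Step by step:
`a = [6, 23, 25, 83, 3]` → a = [6, 23, 25, 83, 3]
`b = a[1:4]` → b = [23, 25, 83]
`c = a` → c = [6, 23, 25, 83, 3] (same object as a)
`a[2] = 596` → a = [6, 23, 596, 83, 3] (same object as c); c = [6, 23, 596, 83, 3] (same object as a)
`b.append(550)` → b = [23, 25, 83, 550]
`print(a)` → prints [6, 23, 596, 83, 3]
`print(b)` → prints [23, 25, 83, 550]
`print(c)` → prints [6, 23, 596, 83, 3]

Answer:
[6, 23, 596, 83, 3]
[23, 25, 83, 550]
[6, 23, 596, 83, 3]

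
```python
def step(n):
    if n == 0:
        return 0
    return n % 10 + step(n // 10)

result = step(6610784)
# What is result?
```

Sum of digits of 6610784: 4 + 8 + 7 + 0 + 1 + 6 + 6 = 32

Answer: 32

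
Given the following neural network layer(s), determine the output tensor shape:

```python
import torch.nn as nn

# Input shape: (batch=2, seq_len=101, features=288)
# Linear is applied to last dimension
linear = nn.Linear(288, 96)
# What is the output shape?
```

Input: (2, 101, 288) -> Output: (2, 101, 96)

Answer: (2, 101, 96)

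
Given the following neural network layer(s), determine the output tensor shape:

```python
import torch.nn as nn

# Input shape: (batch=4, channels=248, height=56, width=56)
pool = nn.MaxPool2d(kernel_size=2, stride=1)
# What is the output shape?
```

Input: (4, 248, 56, 56) -> Output: (4, 248, 55, 55)

Answer: (4, 248, 55, 55)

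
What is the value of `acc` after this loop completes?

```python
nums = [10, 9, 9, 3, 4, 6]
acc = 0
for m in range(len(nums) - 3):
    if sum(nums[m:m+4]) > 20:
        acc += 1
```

Count windows with sum > 20
`acc` takes the values: 0 → 1 → 2 → 3

Answer: 3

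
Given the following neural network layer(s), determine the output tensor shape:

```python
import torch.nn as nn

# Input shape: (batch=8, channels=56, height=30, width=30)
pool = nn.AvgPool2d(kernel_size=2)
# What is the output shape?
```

Input: (8, 56, 30, 30) -> Output: (8, 56, 15, 15)

Answer: (8, 56, 15, 15)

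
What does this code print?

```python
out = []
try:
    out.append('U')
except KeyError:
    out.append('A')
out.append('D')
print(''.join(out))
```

Execution trace: 'U' (try body, no exception) → 'D' (after the try/except). Output: UD

Answer: UD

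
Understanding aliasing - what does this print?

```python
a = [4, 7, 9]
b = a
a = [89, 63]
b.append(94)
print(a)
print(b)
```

Key concept: rebinding vs mutation: a is rebound to a new list, b still points at the original.
Step by step:
`a = [4, 7, 9]` → a = [4, 7, 9]
`b = a` → b = [4, 7, 9] (same object as a)
`a = [89, 63]` → a = [89, 63]
`b.append(94)` → b = [4, 7, 9, 94]
`print(a)` → prints [89, 63]
`print(b)` → prints [4, 7, 9, 94]

Answer:
[89, 63]
[4, 7, 9, 94]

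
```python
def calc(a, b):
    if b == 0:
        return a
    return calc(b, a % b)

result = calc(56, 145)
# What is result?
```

calc(56, 145) -> calc(145, 56) -> calc(56, 33) -> calc(33, 23) -> calc(23, 10) -> calc(10, 3) -> calc(3, 1) -> calc(1, 0) -> 1

Answer: 1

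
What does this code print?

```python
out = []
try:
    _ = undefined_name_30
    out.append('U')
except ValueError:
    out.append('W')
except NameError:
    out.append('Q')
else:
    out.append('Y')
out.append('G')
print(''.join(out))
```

Execution trace: 'Q' (except NameError) → 'G' (after the try/except). Output: QG

Answer: QG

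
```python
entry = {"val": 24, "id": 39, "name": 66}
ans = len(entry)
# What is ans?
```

Trace:
`entry = {"val": 24, "id": 39, "name": 66}` → entry = {'val': 24, 'id': 39, 'name': 66}
`ans = len(entry)` → ans = 3
So ans = 3

Answer: 3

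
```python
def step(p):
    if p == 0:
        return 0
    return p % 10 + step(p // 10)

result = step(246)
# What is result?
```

Sum of digits of 246: 6 + 4 + 2 = 12

Answer: 12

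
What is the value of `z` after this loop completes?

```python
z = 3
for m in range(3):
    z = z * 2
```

Multiply by 2, 3 times: 3 * 2^3 = 24
`z` takes the values: 3 → 6 → 12 → 24

Answer: 24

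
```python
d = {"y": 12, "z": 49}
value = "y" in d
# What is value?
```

Trace:
`d = {"y": 12, "z": 49}` → d = {'y': 12, 'z': 49}
`value = "y" in d` → value = True
So value = True

Answer: True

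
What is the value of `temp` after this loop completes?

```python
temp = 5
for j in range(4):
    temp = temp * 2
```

Multiply by 2, 4 times: 5 * 2^4 = 80
`temp` takes the values: 5 → 10 → 20 → 40 → 80

Answer: 80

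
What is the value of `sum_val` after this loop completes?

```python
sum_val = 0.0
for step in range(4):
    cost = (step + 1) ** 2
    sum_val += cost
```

Sum of squared losses 1² + 2² + ... + 4²
`sum_val` takes the values: 0.0 → 1.0 → 5.0 → 14.0 → 30.0

Answer: 30.0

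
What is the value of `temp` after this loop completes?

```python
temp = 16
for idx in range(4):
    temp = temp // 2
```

Halve 4 times: 16 // 2^4 = 1
`temp` takes the values: 16 → 8 → 4 → 2 → 1

Answer: 1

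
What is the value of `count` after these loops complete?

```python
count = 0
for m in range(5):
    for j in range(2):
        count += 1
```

5 * 2 = 10
`count` takes the values: 0 → 1 → 2 → 3 → 4 → 5 → 6 → 7 → 8 → 9 → 10

Answer: 10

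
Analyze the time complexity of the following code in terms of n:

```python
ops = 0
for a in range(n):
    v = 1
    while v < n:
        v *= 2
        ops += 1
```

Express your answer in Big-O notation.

Each loop level contributes: n × log n. Multiplying the contributions gives O(n log n).

Answer: O(n log n)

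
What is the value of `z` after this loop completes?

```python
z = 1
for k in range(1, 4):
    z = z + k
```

Start at 1, add 1 through 3
`z` takes the values: 1 → 2 → 4 → 7

Answer: 7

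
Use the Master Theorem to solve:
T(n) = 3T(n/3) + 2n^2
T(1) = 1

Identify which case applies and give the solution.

a=3, b=3, f(n)=2n^2. log_3(3) = 1. Since c=2 > 1 and the regularity condition holds (3(n/3)^2 = (3/3^2)n^2 with 3/3^2 < 1), Case 3 applies: T(n) = Θ(f(n)) = O(n^2).

Answer: O(n^2) - Case 3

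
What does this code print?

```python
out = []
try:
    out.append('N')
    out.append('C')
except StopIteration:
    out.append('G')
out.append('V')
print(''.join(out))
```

Execution trace: 'N' (try body) → 'C' (try body, no exception) → 'V' (after the try/except). Output: NCV

Answer: NCV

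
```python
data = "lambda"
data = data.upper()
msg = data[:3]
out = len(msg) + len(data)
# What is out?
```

Trace:
`data = "lambda"` → data = 'lambda'
`data = data.upper()` → data = 'LAMBDA'
`msg = data[:3]` → msg = 'LAM'
`out = len(msg) + len(data)` → out = 9
So out = 9

Answer: 9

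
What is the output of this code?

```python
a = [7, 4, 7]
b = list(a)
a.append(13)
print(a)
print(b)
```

Key concept: list() constructor creates copy.
Step by step:
`a = [7, 4, 7]` → a = [7, 4, 7]
`b = list(a)` → b = [7, 4, 7]
`a.append(13)` → a = [7, 4, 7, 13]
`print(a)` → prints [7, 4, 7, 13]
`print(b)` → prints [7, 4, 7]

Answer:
[7, 4, 7, 13]
[7, 4, 7]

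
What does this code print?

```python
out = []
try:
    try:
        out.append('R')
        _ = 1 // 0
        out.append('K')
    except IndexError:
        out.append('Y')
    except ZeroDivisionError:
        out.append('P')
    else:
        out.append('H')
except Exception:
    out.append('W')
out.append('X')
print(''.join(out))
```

Execution trace: 'R' (inner try body) → 'P' (inner except ZeroDivisionError) → 'X' (after the try/except). Output: RPX

Answer: RPX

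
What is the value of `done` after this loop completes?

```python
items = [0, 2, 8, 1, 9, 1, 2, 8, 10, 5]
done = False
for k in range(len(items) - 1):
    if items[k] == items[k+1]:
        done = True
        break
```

Check consecutive duplicates in [0, 2, 8, 1, 9, 1, 2, 8, 10, 5]
`done` takes the values: False

Answer: False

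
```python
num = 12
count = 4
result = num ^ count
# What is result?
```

Trace:
`num = 12` → num = 12
`count = 4` → count = 4
`result = num ^ count` → result = 8
So result = 8

Answer: 8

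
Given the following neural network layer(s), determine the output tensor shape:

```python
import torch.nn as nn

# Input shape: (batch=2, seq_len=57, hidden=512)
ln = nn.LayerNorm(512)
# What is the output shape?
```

Input: (2, 57, 512) -> Output: (2, 57, 512)

Answer: (2, 57, 512)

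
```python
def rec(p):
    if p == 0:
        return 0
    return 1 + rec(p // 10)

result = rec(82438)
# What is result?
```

Count of digits of 82438: 5

Answer: 5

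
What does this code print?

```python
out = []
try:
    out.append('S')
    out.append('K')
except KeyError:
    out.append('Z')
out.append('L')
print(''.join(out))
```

Execution trace: 'S' (try body) → 'K' (try body, no exception) → 'L' (after the try/except). Output: SKL

Answer: SKL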